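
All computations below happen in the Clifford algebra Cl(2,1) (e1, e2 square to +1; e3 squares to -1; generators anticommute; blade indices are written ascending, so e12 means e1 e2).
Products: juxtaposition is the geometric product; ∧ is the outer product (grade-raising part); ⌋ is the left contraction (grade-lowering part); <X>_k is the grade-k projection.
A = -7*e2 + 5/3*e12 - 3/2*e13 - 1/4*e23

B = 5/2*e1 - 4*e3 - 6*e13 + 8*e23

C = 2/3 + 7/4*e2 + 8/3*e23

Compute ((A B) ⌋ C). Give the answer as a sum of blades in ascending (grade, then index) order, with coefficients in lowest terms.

step 1: 7 - 6*e1 - 31/6*e2 - 209/4*e3 + 4*e12 + 40/3*e13 + 38*e23 - 1183/24*e123
step 2: 2327/24 - 1525/12*e2 - 124/9*e3 + 56/3*e23
Answer: 2327/24 - 1525/12*e2 - 124/9*e3 + 56/3*e23


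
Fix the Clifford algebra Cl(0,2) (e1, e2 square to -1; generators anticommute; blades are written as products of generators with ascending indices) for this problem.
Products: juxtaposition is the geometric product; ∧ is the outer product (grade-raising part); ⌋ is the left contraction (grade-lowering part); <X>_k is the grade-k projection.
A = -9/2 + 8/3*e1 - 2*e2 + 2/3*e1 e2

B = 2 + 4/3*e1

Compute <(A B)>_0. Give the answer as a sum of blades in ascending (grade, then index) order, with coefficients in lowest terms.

step 1: -113/9 - 2/3*e1 - 28/9*e2 + 4*e1 e2
step 2: -113/9
Answer: -113/9


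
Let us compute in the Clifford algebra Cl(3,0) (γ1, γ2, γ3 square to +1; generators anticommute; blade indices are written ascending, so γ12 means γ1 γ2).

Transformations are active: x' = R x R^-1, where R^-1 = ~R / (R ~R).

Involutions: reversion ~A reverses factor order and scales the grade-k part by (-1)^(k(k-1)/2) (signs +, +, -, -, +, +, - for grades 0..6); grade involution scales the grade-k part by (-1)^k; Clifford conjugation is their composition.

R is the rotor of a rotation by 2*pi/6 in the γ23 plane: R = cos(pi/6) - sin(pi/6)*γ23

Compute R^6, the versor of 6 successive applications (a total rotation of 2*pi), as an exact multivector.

Rotor phase runs at HALF the rotation angle; powers of one rotor simply add phase, so after 6 steps in γ23 the phase is 6*pi/6 = pi and R^6 = cos(pi) - sin(pi)*γ23.
cos(pi) = -1 and sin(pi) = 0, so R^6 = -1. The total rotation 2*pi is 1 full turn, so every vector returns to itself, yet the rotor is -1, on the OTHER sheet of the double cover (an odd number of 2*pi turns).
Answer: -1


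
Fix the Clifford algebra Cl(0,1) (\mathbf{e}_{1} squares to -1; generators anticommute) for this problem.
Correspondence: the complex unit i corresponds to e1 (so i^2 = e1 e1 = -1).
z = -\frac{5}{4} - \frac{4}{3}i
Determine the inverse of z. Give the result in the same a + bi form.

In blades: z = -\frac{5}{4} - \frac{4}{3} e_{1}.
With qbar = -\frac{5}{4} + \frac{4}{3} e_{1} (scalar fixed, mapped units negated), z qbar = \frac{481}{144} (the sum of squared coefficients), so z^-1 = qbar / (\frac{481}{144}) = -\frac{180}{481} + \frac{192}{481} e_{1}; translating back:
Answer: -\frac{180}{481} + \frac{192}{481}i


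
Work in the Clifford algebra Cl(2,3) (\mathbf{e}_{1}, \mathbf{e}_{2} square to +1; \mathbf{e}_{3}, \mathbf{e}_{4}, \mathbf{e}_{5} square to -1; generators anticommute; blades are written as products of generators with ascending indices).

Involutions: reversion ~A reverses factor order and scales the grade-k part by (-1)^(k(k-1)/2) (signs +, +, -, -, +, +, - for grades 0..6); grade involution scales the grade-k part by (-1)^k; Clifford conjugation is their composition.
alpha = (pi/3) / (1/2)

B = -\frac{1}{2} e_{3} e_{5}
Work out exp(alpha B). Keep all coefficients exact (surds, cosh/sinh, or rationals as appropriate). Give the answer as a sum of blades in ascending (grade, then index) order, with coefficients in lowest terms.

B^2 = (-\frac{1}{2})^2*(e_{3} e_{5})^2 = \frac{1}{4}*(-1) = -\frac{1}{4} (a basis 2-blade squares to minus the product of its generators' squares).
B^2 = -\frac{1}{4} — since the square is negative, the closed form is circular: l = \frac{1}{2}, alpha*l = \frac{\pi}{3}, so exp(alpha B) = cos(\frac{\pi}{3}) + (sin(\frac{\pi}{3})/(\frac{1}{2}))*B = \frac{1}{2} + (\sqrt{3})*B.
Answer: \frac{1}{2} - \frac{\sqrt{3}}{2} e_{3} e_{5}


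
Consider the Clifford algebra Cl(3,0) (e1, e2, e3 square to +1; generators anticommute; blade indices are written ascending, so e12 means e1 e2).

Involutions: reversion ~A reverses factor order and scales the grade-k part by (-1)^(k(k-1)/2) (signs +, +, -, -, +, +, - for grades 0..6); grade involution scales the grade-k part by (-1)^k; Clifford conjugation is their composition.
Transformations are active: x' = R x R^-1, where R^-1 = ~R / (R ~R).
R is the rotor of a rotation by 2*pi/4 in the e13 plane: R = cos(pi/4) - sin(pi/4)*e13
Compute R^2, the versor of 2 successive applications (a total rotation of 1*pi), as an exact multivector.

Half-angle bookkeeping: 2 applications in e13 add up to rotor phase 2*pi/4 = pi/2, so R^2 = cos(pi/2) - sin(pi/2)*e13.
cos(pi/2) = 0 and sin(pi/2) = 1, so R^2 = -e13. The net rotation is 1*pi; the rotor keeps the half-angle phase exactly.
Answer: -e13


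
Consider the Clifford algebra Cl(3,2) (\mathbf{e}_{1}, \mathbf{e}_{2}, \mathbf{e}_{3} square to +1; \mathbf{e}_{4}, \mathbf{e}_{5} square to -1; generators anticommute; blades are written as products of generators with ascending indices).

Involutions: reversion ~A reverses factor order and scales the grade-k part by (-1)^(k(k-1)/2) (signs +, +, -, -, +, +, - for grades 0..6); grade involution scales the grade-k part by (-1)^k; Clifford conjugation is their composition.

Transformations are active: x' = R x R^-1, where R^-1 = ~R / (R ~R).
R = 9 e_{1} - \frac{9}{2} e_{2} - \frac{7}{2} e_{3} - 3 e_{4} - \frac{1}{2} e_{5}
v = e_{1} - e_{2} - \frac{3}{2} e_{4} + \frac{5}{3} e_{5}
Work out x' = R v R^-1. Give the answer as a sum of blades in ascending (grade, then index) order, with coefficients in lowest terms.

~R = 9 e_{1} - \frac{9}{2} e_{2} - \frac{7}{2} e_{3} - 3 e_{4} - \frac{1}{2} e_{5}, and R ~R = \frac{417}{4}, so R^-1 = ~R / (\frac{417}{4}).
R v = \frac{59}{6} - \frac{9}{2} e_{1} e_{2} + \frac{7}{2} e_{1} e_{3} - \frac{21}{2} e_{1} e_{4} + \frac{31}{2} e_{1} e_{5} - \frac{7}{2} e_{2} e_{3} + \frac{15}{4} e_{2} e_{4} - 8 e_{2} e_{5} + \frac{21}{4} e_{3} e_{4} - \frac{35}{6} e_{3} e_{5} - \frac{23}{4} e_{4} e_{5}
Answer: \frac{97}{139} e_{1} + \frac{21}{139} e_{2} - \frac{826}{1251} e_{3} + \frac{779}{834} e_{4} - \frac{2203}{1251} e_{5}


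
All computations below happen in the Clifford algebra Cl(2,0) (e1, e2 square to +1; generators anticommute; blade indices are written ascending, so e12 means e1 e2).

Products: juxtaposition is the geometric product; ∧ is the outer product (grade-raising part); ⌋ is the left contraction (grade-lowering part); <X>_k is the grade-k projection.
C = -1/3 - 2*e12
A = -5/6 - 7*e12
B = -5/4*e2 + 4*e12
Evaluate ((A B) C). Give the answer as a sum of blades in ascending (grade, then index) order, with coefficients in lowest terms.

step 1: 28 + 35/4*e1 + 25/24*e2 - 10/3*e12
step 2: -16 - 5/6*e1 - 1285/72*e2 - 494/9*e12
Answer: -16 - 5/6*e1 - 1285/72*e2 - 494/9*e12


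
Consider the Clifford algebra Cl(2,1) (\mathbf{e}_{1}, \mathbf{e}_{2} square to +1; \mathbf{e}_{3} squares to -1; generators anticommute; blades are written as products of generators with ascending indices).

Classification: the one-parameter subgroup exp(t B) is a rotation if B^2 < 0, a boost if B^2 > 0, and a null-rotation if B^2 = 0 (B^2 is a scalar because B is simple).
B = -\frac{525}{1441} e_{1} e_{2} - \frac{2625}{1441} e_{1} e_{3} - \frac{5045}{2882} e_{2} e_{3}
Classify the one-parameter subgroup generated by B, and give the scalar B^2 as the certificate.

B^2 term by term: the squares give (-\frac{525}{1441})^2*(e_{1} e_{2})^2 + (-\frac{2625}{1441})^2*(e_{1} e_{3})^2 + (-\frac{5045}{2882})^2*(e_{2} e_{3})^2 = \frac{275625}{2076481}*(-1) + \frac{6890625}{2076481}*(+1) + \frac{25452025}{8305924}*(+1) = \frac{25}{4} (each basis 2-blade squares to minus the product of its generators' squares); cross terms between blades sharing an index anticommute and cancel. So B^2 = \frac{25}{4}.
Answer: boost, certificate B^2 = \frac{25}{4}. Certificate logic: \frac{25}{4} is a conjugation-invariant scalar, so its sign fixes rotation versus boost versus null-rotation outright.


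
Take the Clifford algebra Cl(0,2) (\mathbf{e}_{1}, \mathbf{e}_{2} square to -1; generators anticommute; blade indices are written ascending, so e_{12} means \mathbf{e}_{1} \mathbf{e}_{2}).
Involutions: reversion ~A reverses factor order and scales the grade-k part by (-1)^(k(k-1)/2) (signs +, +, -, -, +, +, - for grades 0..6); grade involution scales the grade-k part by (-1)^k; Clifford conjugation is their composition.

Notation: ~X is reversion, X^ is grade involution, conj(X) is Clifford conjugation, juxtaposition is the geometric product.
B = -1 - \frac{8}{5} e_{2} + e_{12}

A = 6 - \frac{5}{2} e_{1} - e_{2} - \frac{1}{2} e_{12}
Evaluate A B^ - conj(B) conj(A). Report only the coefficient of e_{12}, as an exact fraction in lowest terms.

first term: -\frac{39}{10} + \frac{23}{10} e_{1} + \frac{131}{10} e_{2} + \frac{5}{2} e_{12}
second term: -\frac{71}{10} - \frac{7}{10} e_{1} + \frac{61}{10} e_{2} - \frac{21}{2} e_{12}
Answer: 13


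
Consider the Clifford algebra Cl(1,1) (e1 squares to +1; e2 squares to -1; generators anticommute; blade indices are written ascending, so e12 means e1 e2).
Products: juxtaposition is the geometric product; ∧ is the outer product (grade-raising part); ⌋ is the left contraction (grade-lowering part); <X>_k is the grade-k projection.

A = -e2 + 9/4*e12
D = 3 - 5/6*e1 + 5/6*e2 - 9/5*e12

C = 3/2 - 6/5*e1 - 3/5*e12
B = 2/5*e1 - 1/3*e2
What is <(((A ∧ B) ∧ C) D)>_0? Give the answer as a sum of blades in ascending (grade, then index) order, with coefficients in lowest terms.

step 1: 2/5*e12
step 2: 3/5*e12
step 3: -27/25 - 1/2*e1 + 1/2*e2 + 9/5*e12
step 4: -27/25
Answer: -27/25


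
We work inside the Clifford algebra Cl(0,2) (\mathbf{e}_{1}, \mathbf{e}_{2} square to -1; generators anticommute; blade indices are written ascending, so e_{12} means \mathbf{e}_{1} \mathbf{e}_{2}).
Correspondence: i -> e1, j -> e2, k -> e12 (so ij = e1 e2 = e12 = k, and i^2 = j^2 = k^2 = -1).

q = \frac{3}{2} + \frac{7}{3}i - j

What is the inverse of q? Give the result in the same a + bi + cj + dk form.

In blades: q = \frac{3}{2} + \frac{7}{3} e_{1} - e_{2}.
With qbar = \frac{3}{2} - \frac{7}{3} e_{1} + e_{2} (scalar fixed, mapped units negated), q qbar = \frac{313}{36} (the sum of squared coefficients), so q^-1 = qbar / (\frac{313}{36}) = \frac{54}{313} - \frac{84}{313} e_{1} + \frac{36}{313} e_{2}; translating back:
Answer: \frac{54}{313} - \frac{84}{313}i + \frac{36}{313}j


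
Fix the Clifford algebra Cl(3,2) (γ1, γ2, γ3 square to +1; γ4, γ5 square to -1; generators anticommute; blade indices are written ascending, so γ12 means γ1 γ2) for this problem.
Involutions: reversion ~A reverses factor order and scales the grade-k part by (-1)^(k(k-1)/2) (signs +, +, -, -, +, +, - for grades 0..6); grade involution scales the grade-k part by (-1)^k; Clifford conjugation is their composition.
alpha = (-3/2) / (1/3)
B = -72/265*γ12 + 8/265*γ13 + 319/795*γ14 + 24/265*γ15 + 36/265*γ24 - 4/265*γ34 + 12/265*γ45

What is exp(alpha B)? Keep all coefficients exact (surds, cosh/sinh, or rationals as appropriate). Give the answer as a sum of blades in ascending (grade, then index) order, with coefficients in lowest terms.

B^2 term by term: the squares give (-72/265)^2*(γ12)^2 + (8/265)^2*(γ13)^2 + (319/795)^2*(γ14)^2 + (24/265)^2*(γ15)^2 + (36/265)^2*(γ24)^2 + (-4/265)^2*(γ34)^2 + (12/265)^2*(γ45)^2 = 5184/70225*(-1) + 64/70225*(-1) + 101761/632025*(+1) + 576/70225*(+1) + 1296/70225*(+1) + 16/70225*(+1) + 144/70225*(-1) = 1/9 (each basis 2-blade squares to minus the product of its generators' squares); cross terms between blades sharing an index anticommute and cancel; the commuting (index-disjoint) pairs give grade-4 terms 2*c*c'*(blade product), which cancel blade by blade — γ1234: 576/70225 - 576/70225 = 0; γ1245: -1728/70225 + 1728/70225 = 0; γ1345: 192/70225 - 192/70225 = 0 — confirming B is simple. So B^2 = 1/9.
B^2 = 1/9 — hyperbolic case — the even/odd split gives cosh and sinh: l = 1/3, alpha*l = -3/2, so exp(alpha B) = cosh(-3/2) + (sinh(-3/2)/(1/3))*B = cosh(3/2) + (-3*sinh(3/2))*B.
Answer: cosh(3/2) + 216*sinh(3/2)/265*γ12 - 24*sinh(3/2)/265*γ13 - 319*sinh(3/2)/265*γ14 - 72*sinh(3/2)/265*γ15 - 108*sinh(3/2)/265*γ24 + 12*sinh(3/2)/265*γ34 - 36*sinh(3/2)/265*γ45


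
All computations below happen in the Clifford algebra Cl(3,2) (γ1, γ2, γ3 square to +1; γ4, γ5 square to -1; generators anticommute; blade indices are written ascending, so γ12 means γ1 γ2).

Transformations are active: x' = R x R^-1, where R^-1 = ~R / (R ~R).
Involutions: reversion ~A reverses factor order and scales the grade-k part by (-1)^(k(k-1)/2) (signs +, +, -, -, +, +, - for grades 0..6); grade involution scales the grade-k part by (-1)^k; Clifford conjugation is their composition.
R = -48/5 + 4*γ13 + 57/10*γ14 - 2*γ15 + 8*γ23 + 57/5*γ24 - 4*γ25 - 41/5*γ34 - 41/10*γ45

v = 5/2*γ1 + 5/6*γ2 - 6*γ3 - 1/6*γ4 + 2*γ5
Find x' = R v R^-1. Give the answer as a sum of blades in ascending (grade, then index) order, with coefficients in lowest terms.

~R = -48/5 - 4*γ13 - 57/10*γ14 + 2*γ15 - 8*γ23 - 57/5*γ24 + 4*γ25 + 41/5*γ34 + 41/10*γ45, and R ~R = -1518/25, so R^-1 = ~R / (-1518/25).
R v = -861/20*γ1 - 461/10*γ2 + 1187/30*γ3 - 1263/20*γ4 - 611/60*γ5 + 50/3*γ123 + 95/4*γ124 - 25/3*γ125 + 391/30*γ134 - 4*γ135 + 49/60*γ145 + 1807/30*γ234 - 8*γ235 + 1123/60*γ245 + 41/5*γ345
Answer: -84391/6072*γ1 - 32347/1012*γ2 - 20533/3036*γ3 - 26467/759*γ4 + 14461/6072*γ5


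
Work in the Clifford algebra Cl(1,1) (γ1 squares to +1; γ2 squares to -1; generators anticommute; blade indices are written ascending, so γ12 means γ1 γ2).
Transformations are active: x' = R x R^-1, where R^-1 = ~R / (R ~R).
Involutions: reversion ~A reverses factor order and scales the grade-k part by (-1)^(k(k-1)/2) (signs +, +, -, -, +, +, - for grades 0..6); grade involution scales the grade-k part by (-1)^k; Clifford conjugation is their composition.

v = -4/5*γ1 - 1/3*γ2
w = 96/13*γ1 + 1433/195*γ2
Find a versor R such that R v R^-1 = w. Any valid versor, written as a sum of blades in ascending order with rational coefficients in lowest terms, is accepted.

The midline construction: v and w both square to 119/225, so reflecting in their sum 428/65*γ1 + 456/65*γ2 exchanges them.
Answer: 428/65*γ1 + 456/65*γ2


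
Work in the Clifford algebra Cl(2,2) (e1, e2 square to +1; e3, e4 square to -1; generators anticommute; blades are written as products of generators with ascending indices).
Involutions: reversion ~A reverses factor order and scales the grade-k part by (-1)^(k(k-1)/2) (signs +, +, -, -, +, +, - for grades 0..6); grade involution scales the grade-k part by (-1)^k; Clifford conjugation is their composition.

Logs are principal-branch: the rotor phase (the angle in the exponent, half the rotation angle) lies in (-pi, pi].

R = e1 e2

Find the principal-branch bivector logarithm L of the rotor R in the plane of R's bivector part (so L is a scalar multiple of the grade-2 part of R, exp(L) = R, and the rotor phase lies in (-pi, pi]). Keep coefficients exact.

The scalar part of R is 0, which pins the rotor phase on the principal branch; dividing the bivector part by the sine of that phase recovers the unit plane, and L is the phase times that plane.
Concretely: cos(phase) = 0 gives phase = ±pi/2, and since phase/sin(phase) is even the sign is immaterial: L = (phase/sin(phase)) * <R>_2 = (pi/2) * <R>_2.
Answer: pi/2*e1 e2


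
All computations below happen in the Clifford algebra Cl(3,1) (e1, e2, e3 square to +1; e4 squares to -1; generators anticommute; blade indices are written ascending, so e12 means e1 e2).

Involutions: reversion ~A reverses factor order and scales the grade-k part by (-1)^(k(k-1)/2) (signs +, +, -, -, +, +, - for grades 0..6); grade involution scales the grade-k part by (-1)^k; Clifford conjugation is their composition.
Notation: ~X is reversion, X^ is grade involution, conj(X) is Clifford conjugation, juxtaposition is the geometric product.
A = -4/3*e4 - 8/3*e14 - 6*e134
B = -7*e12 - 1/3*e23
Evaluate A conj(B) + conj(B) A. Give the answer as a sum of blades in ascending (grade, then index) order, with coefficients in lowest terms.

first term: -56/3*e24 - 22/3*e124 - 382/9*e234 - 8/9*e1234
second term: 56/3*e24 - 34/3*e124 + 374/9*e234 - 8/9*e1234
Answer: -56/3*e124 - 8/9*e234 - 16/9*e1234


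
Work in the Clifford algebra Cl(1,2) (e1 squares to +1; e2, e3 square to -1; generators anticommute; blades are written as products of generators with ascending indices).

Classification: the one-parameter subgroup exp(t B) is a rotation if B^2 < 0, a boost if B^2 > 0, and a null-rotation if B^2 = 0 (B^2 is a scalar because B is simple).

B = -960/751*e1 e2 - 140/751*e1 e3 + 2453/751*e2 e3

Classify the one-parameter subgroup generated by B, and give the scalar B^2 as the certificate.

B^2 term by term: the squares give (-960/751)^2*(e1 e2)^2 + (-140/751)^2*(e1 e3)^2 + (2453/751)^2*(e2 e3)^2 = 921600/564001*(+1) + 19600/564001*(+1) + 6017209/564001*(-1) = -9 (each basis 2-blade squares to minus the product of its generators' squares); cross terms between blades sharing an index anticommute and cancel. So B^2 = -9.
Answer: rotation, certificate B^2 = -9. B^2 = -9 is basis-independent, so its sign is the whole story.


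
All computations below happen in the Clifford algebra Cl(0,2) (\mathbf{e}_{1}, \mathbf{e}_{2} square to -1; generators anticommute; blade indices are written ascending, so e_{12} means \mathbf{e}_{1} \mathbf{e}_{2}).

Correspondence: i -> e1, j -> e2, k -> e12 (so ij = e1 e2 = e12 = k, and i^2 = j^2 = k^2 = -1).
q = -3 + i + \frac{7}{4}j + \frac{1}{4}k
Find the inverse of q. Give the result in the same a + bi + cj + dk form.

In blades: q = -3 + e_{1} + \frac{7}{4} e_{2} + \frac{1}{4} e_{12}.
With qbar = -3 - e_{1} - \frac{7}{4} e_{2} - \frac{1}{4} e_{12} (scalar fixed, mapped units negated), q qbar = \frac{105}{8} (the sum of squared coefficients), so q^-1 = qbar / (\frac{105}{8}) = -\frac{8}{35} - \frac{8}{105} e_{1} - \frac{2}{15} e_{2} - \frac{2}{105} e_{12}; translating back:
Answer: -\frac{8}{35} - \frac{8}{105}i - \frac{2}{15}j - \frac{2}{105}k


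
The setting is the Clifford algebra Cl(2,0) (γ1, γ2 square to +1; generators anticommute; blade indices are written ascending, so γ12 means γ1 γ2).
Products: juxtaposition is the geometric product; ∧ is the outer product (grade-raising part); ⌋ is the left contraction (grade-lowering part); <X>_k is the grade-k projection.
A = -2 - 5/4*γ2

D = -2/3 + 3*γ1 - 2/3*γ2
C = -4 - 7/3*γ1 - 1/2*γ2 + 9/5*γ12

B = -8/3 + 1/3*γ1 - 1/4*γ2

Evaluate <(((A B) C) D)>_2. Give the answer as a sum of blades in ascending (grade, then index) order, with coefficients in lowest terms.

step 1: 271/48 - 2/3*γ1 + 23/6*γ2 + 5/12*γ12
step 2: -853/36 - 12683/720*γ1 - 26473/1440*γ2 + 12797/720*γ12
step 3: -26777/1080 - 6407/90*γ1 - 2729/108*γ2 + 79267/1440*γ12
step 4: 79267/1440*γ12
Answer: 79267/1440*γ12


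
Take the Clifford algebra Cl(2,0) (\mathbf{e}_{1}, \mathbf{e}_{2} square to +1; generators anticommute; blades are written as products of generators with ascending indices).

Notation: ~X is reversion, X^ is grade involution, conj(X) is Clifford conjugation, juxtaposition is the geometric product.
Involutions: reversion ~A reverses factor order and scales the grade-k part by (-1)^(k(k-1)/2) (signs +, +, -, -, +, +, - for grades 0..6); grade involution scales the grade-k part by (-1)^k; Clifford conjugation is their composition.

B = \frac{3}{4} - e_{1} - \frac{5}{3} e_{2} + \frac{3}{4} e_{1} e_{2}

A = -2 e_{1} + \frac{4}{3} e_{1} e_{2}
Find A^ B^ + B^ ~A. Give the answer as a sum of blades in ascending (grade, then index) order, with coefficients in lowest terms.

first term: 1 + \frac{67}{18} e_{1} + \frac{1}{6} e_{2} + \frac{13}{3} e_{1} e_{2}
second term: -1 + \frac{13}{18} e_{1} + \frac{1}{6} e_{2} + \frac{7}{3} e_{1} e_{2}
Answer: \frac{40}{9} e_{1} + \frac{1}{3} e_{2} + \frac{20}{3} e_{1} e_{2}


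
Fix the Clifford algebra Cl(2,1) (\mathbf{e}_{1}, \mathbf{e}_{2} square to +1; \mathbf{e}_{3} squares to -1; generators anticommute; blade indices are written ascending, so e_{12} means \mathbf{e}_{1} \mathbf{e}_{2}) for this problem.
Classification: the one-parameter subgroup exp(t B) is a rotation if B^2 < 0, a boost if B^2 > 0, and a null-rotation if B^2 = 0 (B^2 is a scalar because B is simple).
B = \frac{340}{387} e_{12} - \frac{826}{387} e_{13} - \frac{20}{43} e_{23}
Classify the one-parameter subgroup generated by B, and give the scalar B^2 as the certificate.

B^2 term by term: the squares give (\frac{340}{387})^2*(e_{12})^2 + (-\frac{826}{387})^2*(e_{13})^2 + (-\frac{20}{43})^2*(e_{23})^2 = \frac{115600}{149769}*(-1) + \frac{682276}{149769}*(+1) + \frac{400}{1849}*(+1) = 4 (each basis 2-blade squares to minus the product of its generators' squares); cross terms between blades sharing an index anticommute and cancel. So B^2 = 4.
Answer: boost, certificate B^2 = 4. The scalar 4 is the complete invariant here: its sign names the subgroup type.


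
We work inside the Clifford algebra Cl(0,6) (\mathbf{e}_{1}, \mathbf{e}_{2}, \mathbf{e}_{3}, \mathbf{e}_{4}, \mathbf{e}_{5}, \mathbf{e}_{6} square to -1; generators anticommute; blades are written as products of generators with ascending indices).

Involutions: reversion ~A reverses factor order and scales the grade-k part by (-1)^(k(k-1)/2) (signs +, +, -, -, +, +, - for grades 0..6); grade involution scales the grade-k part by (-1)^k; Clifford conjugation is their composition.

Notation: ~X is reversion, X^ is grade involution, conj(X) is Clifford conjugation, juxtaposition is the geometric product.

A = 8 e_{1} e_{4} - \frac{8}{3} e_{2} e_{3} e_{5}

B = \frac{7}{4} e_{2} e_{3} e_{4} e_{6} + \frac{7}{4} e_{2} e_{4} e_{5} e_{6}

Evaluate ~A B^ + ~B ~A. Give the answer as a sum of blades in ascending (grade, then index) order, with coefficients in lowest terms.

first term: -\frac{14}{3} e_{3} e_{4} e_{6} + \frac{14}{3} e_{4} e_{5} e_{6} + 14 e_{1} e_{2} e_{3} e_{6} - 14 e_{1} e_{2} e_{5} e_{6}
second term: -\frac{14}{3} e_{3} e_{4} e_{6} + \frac{14}{3} e_{4} e_{5} e_{6} - 14 e_{1} e_{2} e_{3} e_{6} + 14 e_{1} e_{2} e_{5} e_{6}
Answer: -\frac{28}{3} e_{3} e_{4} e_{6} + \frac{28}{3} e_{4} e_{5} e_{6}


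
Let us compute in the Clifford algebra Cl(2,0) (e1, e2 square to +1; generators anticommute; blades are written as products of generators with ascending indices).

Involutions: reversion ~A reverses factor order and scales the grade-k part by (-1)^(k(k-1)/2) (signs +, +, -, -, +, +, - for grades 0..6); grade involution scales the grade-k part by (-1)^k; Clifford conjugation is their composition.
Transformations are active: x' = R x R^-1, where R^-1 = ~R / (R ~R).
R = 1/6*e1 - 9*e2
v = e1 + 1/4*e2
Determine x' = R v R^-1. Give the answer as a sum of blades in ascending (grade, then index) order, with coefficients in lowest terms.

~R = 1/6*e1 - 9*e2, and R ~R = 2917/36, so R^-1 = ~R / (2917/36).
R v = -25/12 + 217/24*e1 e2
Answer: -2942/2917*e1 + 2483/11668*e2


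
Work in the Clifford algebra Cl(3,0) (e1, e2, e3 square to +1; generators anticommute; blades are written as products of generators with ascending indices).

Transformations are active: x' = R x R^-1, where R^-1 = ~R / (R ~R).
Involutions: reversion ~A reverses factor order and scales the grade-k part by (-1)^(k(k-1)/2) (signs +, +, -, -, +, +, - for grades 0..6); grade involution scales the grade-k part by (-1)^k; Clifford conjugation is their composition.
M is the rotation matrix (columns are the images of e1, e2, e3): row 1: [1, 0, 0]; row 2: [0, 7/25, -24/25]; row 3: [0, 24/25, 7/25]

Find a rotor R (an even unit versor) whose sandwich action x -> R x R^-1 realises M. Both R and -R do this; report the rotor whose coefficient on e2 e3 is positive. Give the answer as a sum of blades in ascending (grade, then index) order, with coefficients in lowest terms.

Method: write R = a + b12*e1 e2 + b13*e1 e3 + b23*e2 e3 with a^2 + b12^2 + b13^2 + b23^2 = 1 (so R^-1 = ~R). Expanding the columns R e_j ~R gives tr M = 4a^2 - 1 and, from the antisymmetric part, M21 - M12 = -4a*b12, M13 - M31 = 4a*b13, M32 - M23 = -4a*b23.
Here tr M = 39/25, so a^2 = (1 + tr M)/4 = 16/25 and a = ±4/5. Taking a = 4/5: M21 - M12 = 0, M13 - M31 = 0, M32 - M23 = 48/25, giving b12 = 0, b13 = 0, b23 = -3/5, i.e. R = 4/5 - 3/5*e2 e3.
Its e2 e3 coefficient is negative, so report the other preimage -R.
Answer: -4/5 + 3/5*e2 e3. Uniqueness: Spin(3) -> SO(3) maps R and -R to the same rotation of trace 39/25; fixing the sign of the e2 e3 coefficient removes the ambiguity.


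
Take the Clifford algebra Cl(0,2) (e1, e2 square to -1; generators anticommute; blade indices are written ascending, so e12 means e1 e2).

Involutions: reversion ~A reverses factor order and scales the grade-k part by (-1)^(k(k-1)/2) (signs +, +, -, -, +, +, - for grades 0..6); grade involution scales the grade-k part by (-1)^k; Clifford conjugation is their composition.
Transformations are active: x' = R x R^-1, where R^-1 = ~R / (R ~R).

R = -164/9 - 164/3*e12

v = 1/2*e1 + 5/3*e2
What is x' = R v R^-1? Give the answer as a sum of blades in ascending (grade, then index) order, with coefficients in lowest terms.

~R = -164/9 + 164/3*e12, and R ~R = 268960/81, so R^-1 = ~R / (268960/81).
R v = 82*e1 - 1558/27*e2
Answer: -7/5*e1 - 31/30*e2


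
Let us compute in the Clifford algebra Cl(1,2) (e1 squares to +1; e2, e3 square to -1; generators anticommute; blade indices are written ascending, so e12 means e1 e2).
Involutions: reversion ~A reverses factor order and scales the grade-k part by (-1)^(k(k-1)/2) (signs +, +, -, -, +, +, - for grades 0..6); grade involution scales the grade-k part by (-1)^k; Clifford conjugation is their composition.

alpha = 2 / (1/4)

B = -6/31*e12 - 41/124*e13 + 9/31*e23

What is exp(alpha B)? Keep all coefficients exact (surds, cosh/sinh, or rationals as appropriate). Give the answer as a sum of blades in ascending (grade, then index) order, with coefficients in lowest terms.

B^2 term by term: the squares give (-6/31)^2*(e12)^2 + (-41/124)^2*(e13)^2 + (9/31)^2*(e23)^2 = 36/961*(+1) + 1681/15376*(+1) + 81/961*(-1) = 1/16 (each basis 2-blade squares to minus the product of its generators' squares); cross terms between blades sharing an index anticommute and cancel. So B^2 = 1/16.
B^2 = 1/16 — the positive square puts this in the hyperbolic regime; l = 1/4, alpha*l = 2, so exp(alpha B) = cosh(2) + (sinh(2)/(1/4))*B = cosh(2) + (4*sinh(2))*B.
Answer: cosh(2) - 24*sinh(2)/31*e12 - 41*sinh(2)/31*e13 + 36*sinh(2)/31*e23


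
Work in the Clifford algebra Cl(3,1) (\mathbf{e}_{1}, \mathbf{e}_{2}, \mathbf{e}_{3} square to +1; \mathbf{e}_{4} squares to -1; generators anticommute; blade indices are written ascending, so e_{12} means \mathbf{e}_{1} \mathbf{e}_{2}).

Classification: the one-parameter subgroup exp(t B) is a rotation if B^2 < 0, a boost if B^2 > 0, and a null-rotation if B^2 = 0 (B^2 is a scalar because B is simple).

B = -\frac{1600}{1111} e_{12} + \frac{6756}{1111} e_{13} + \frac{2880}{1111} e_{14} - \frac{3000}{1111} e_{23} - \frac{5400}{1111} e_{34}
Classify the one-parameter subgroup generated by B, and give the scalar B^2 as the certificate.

B^2 term by term: the squares give (-\frac{1600}{1111})^2*(e_{12})^2 + (\frac{6756}{1111})^2*(e_{13})^2 + (\frac{2880}{1111})^2*(e_{14})^2 + (-\frac{3000}{1111})^2*(e_{23})^2 + (-\frac{5400}{1111})^2*(e_{34})^2 = \frac{2560000}{1234321}*(-1) + \frac{45643536}{1234321}*(-1) + \frac{8294400}{1234321}*(+1) + \frac{9000000}{1234321}*(-1) + \frac{29160000}{1234321}*(+1) = -16 (each basis 2-blade squares to minus the product of its generators' squares); cross terms between blades sharing an index anticommute and cancel; the commuting (index-disjoint) pairs give grade-4 terms 2*c*c'*(blade product), which cancel blade by blade — e_{1234}: \frac{17280000}{1234321} - \frac{17280000}{1234321} = 0 — confirming B is simple. So B^2 = -16.
Answer: rotation, certificate B^2 = -16. Key observation: B^2 = -16 is a conjugation invariant, so its sign decides the class regardless of the surface form of B.


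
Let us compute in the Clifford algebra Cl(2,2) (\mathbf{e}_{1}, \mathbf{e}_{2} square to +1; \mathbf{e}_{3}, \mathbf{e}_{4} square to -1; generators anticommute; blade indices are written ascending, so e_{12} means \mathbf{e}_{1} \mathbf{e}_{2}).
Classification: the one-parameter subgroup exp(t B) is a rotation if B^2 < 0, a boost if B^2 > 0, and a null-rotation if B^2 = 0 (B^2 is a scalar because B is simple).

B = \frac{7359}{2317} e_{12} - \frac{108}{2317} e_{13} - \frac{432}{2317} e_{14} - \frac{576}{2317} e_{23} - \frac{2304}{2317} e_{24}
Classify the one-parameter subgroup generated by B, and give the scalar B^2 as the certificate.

B^2 term by term: the squares give (\frac{7359}{2317})^2*(e_{12})^2 + (-\frac{108}{2317})^2*(e_{13})^2 + (-\frac{432}{2317})^2*(e_{14})^2 + (-\frac{576}{2317})^2*(e_{23})^2 + (-\frac{2304}{2317})^2*(e_{24})^2 = \frac{54154881}{5368489}*(-1) + \frac{11664}{5368489}*(+1) + \frac{186624}{5368489}*(+1) + \frac{331776}{5368489}*(+1) + \frac{5308416}{5368489}*(+1) = -9 (each basis 2-blade squares to minus the product of its generators' squares); cross terms between blades sharing an index anticommute and cancel; the commuting (index-disjoint) pairs give grade-4 terms 2*c*c'*(blade product), which cancel blade by blade — e_{1234}: -\frac{497664}{5368489} + \frac{497664}{5368489} = 0 — confirming B is simple. So B^2 = -9.
Answer: rotation, certificate B^2 = -9. Note: conjugating B changes its blade decomposition but never the scalar B^2 = -9, whose sign settles the classification.


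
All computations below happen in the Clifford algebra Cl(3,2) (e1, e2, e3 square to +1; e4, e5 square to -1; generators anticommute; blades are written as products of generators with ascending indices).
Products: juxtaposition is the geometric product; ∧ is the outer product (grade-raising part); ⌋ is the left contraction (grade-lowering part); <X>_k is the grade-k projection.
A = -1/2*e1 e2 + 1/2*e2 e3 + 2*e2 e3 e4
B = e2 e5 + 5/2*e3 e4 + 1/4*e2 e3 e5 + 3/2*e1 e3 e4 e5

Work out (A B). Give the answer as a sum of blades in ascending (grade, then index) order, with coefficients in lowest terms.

step 1: 5*e2 - 1/8*e5 - 1/2*e1 e5 + 5/4*e2 e4 - 1/2*e3 e5 - 1/2*e4 e5 - 3*e1 e2 e5 - 1/8*e1 e3 e5 + 2*e3 e4 e5 - 5/4*e1 e2 e3 e4 + 3/4*e1 e2 e4 e5 + 3/4*e2 e3 e4 e5
Answer: 5*e2 - 1/8*e5 - 1/2*e1 e5 + 5/4*e2 e4 - 1/2*e3 e5 - 1/2*e4 e5 - 3*e1 e2 e5 - 1/8*e1 e3 e5 + 2*e3 e4 e5 - 5/4*e1 e2 e3 e4 + 3/4*e1 e2 e4 e5 + 3/4*e2 e3 e4 e5


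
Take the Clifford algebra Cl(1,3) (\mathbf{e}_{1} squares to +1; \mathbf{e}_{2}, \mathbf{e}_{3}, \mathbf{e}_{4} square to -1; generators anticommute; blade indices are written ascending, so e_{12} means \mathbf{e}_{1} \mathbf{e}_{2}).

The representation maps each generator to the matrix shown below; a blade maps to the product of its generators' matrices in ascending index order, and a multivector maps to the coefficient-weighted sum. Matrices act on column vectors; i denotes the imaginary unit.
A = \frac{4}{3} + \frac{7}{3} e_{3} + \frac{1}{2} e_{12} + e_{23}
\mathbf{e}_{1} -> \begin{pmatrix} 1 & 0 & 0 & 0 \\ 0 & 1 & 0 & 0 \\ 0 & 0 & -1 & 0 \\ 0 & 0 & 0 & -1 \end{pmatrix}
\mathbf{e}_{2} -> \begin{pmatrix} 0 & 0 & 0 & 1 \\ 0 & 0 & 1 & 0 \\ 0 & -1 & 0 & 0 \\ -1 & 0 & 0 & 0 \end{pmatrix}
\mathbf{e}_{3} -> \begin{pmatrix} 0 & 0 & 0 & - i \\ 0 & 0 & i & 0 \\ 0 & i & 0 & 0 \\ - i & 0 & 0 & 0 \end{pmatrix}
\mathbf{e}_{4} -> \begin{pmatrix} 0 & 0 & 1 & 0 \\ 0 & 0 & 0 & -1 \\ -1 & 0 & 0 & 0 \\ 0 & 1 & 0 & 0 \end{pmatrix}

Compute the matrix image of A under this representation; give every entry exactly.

Bivector images (products of the table entries): rho(e_{12}) = rho(\mathbf{e}_{1})rho(\mathbf{e}_{2}) = \begin{pmatrix} 0 & 0 & 0 & 1 \\ 0 & 0 & 1 & 0 \\ 0 & 1 & 0 & 0 \\ 1 & 0 & 0 & 0 \end{pmatrix}; rho(e_{23}) = rho(\mathbf{e}_{2})rho(\mathbf{e}_{3}) = \begin{pmatrix} - i & 0 & 0 & 0 \\ 0 & i & 0 & 0 \\ 0 & 0 & - i & 0 \\ 0 & 0 & 0 & i \end{pmatrix}.
M = (\frac{4}{3})*1 + (\frac{7}{3})*rho(e_{3}) + (\frac{1}{2})*rho(e_{12}) + (1)*rho(e_{23}), summed entrywise (1 is the identity matrix):
Answer: \begin{pmatrix} \frac{4}{3} - i & 0 & 0 & \frac{1}{2} - \frac{7 i}{3} \\ 0 & \frac{4}{3} + i & \frac{1}{2} + \frac{7 i}{3} & 0 \\ 0 & \frac{1}{2} + \frac{7 i}{3} & \frac{4}{3} - i & 0 \\ \frac{1}{2} - \frac{7 i}{3} & 0 & 0 & \frac{4}{3} + i \end{pmatrix}


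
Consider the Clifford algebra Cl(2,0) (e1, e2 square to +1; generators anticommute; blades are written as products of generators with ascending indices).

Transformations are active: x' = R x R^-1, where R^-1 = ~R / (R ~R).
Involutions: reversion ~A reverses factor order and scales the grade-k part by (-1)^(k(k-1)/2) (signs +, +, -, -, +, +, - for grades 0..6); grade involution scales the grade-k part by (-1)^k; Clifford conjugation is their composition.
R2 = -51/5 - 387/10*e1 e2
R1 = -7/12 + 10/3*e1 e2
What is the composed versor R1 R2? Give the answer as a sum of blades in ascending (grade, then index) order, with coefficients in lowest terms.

Distribute over the terms of R1 (each basis-blade product reordered to ascending indices, repeated generators contracted through their squares):
(-7/12) R2 = 119/20 + 903/40*e1 e2
(10/3*e1 e2) R2 = 129 - 34*e1 e2
Summing the partial products and collecting blades:
Answer: 2699/20 - 457/40*e1 e2


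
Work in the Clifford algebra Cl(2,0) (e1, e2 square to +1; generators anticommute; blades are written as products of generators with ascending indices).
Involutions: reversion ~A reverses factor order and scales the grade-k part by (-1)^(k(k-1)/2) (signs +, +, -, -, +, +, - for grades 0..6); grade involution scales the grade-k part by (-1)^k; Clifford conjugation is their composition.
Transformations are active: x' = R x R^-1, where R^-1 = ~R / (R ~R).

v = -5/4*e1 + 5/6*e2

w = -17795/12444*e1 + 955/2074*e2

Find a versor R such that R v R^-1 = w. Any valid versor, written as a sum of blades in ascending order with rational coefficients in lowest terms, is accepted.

Why this works: both vectors square to 325/144, so q(v) = q(w) and R = v + w = -16675/6222*e1 + 4025/3111*e2 carries v to w — its own direction survives, the complement (v - w)/2 flips.
Answer: -16675/6222*e1 + 4025/3111*e2


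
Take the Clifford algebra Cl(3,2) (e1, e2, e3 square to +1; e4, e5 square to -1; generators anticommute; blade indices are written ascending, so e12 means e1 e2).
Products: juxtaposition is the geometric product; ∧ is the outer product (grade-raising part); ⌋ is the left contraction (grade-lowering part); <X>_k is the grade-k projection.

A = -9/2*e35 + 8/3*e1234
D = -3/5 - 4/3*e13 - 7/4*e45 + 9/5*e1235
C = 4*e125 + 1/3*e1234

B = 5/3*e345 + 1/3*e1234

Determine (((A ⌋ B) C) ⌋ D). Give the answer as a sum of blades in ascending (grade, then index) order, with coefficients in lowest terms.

step 1: -8/9 + 15/2*e4
step 2: 5/2*e123 - 32/9*e125 - 8/27*e1234 + 30*e1245
step 3: 32/5*e3 - 9/2*e5
Answer: 32/5*e3 - 9/2*e5


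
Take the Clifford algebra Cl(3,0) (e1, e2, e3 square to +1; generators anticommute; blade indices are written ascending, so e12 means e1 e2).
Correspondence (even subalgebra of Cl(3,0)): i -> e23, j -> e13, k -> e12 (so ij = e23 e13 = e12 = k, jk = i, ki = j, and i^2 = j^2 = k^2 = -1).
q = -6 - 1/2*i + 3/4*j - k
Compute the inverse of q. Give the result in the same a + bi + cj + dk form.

In blades: q = -6 - e12 + 3/4*e13 - 1/2*e23.
With qbar = -6 + e12 - 3/4*e13 + 1/2*e23 (scalar fixed, mapped units negated), q qbar = 605/16 (the sum of squared coefficients), so q^-1 = qbar / (605/16) = -96/605 + 16/605*e12 - 12/605*e13 + 8/605*e23; translating back:
Answer: -96/605 + 8/605*i - 12/605*j + 16/605*k


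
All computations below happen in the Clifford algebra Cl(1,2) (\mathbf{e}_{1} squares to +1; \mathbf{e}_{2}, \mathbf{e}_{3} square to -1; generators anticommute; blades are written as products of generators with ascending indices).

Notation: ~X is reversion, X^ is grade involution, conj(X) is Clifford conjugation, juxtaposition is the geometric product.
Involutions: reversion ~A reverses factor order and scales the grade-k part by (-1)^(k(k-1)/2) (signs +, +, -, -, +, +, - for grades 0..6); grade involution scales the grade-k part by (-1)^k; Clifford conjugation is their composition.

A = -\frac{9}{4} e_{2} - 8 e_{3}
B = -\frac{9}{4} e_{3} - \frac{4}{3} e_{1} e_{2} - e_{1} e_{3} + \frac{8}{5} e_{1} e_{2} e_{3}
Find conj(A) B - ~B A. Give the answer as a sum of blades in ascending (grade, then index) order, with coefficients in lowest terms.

first term: 18 - 11 e_{1} - \frac{64}{5} e_{1} e_{2} + \frac{18}{5} e_{1} e_{3} - \frac{81}{16} e_{2} e_{3} - \frac{101}{12} e_{1} e_{2} e_{3}
second term: -18 + 11 e_{1} - \frac{64}{5} e_{1} e_{2} + \frac{18}{5} e_{1} e_{3} - \frac{81}{16} e_{2} e_{3} - \frac{101}{12} e_{1} e_{2} e_{3}
Answer: 36 - 22 e_{1}


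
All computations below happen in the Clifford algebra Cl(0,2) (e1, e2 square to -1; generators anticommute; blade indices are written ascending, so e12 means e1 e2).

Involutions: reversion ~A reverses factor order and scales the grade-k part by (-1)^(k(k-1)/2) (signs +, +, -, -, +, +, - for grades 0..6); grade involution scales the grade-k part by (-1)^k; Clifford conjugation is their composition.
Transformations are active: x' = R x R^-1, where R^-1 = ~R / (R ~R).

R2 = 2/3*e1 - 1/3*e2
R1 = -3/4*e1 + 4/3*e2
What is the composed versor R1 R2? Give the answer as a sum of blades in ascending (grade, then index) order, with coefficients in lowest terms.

Distribute over the terms of R1 (each basis-blade product reordered to ascending indices, repeated generators contracted through their squares):
(-3/4*e1) R2 = 1/2 + 1/4*e12
(4/3*e2) R2 = 4/9 - 8/9*e12
Summing the partial products and collecting blades:
Answer: 17/18 - 23/36*e12


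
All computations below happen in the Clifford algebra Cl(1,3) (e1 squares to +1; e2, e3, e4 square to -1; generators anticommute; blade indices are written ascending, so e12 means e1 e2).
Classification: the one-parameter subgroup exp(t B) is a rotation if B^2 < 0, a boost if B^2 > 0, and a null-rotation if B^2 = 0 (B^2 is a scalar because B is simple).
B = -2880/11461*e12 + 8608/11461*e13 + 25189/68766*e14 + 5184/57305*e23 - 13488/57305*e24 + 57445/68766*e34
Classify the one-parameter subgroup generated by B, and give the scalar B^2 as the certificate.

B^2 term by term: the squares give (-2880/11461)^2*(e12)^2 + (8608/11461)^2*(e13)^2 + (25189/68766)^2*(e14)^2 + (5184/57305)^2*(e23)^2 + (-13488/57305)^2*(e24)^2 + (57445/68766)^2*(e34)^2 = 8294400/131354521*(+1) + 74097664/131354521*(+1) + 634485721/4728762756*(+1) + 26873856/3283863025*(-1) + 181926144/3283863025*(-1) + 3299928025/4728762756*(-1) = 0 (each basis 2-blade squares to minus the product of its generators' squares); cross terms between blades sharing an index anticommute and cancel; the commuting (index-disjoint) pairs give grade-4 terms 2*c*c'*(blade product), which cancel blade by blade — e1234: -55147200/131354521 + 232209408/656772605 + 43526592/656772605 = 0 — confirming B is simple. So B^2 = 0.
Answer: null-rotation, certificate B^2 = 0. No conjugation can change B^2 = 0; the sign gives the class.


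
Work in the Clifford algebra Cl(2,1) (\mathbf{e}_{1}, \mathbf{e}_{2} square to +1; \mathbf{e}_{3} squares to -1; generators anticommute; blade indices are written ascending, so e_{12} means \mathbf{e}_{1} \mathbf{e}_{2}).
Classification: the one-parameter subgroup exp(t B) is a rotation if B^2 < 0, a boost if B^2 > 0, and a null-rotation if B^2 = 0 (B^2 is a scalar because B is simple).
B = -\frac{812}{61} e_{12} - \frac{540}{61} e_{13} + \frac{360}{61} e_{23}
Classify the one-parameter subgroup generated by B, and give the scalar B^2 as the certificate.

B^2 term by term: the squares give (-\frac{812}{61})^2*(e_{12})^2 + (-\frac{540}{61})^2*(e_{13})^2 + (\frac{360}{61})^2*(e_{23})^2 = \frac{659344}{3721}*(-1) + \frac{291600}{3721}*(+1) + \frac{129600}{3721}*(+1) = -64 (each basis 2-blade squares to minus the product of its generators' squares); cross terms between blades sharing an index anticommute and cancel. So B^2 = -64.
Answer: rotation, certificate B^2 = -64. One invariant decides it: the square -64 survives every conjugation, and its sign is exactly the classification.
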